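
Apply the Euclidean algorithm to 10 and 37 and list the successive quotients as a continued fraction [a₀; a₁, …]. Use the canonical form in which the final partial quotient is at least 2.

Apply division with remainder until the remainder is 0:
10 = 0·37 + 10, so a_0 = 0
37 = 3·10 + 7, so a_1 = 3
10 = 1·7 + 3, so a_2 = 1
7 = 2·3 + 1, so a_3 = 2
3 = 3·1 + 0, so a_4 = 3

[0; 3, 1, 2, 3]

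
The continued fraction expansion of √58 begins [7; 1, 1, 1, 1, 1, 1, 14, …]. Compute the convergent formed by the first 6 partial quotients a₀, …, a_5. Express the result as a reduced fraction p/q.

61/8

Start with 1.
1 + 1/(1/1) = 1 + 1/1 = 2/1
1 + 1/(2/1) = 1 + 1/2 = 3/2
1 + 1/(3/2) = 1 + 2/3 = 5/3
1 + 1/(5/3) = 1 + 3/5 = 8/5
7 + 1/(8/5) = 7 + 5/8 = 61/8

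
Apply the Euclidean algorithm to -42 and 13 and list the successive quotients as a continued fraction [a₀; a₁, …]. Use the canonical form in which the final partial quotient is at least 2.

-42 = -4·13 + 10, so a_0 = -4
13 = 1·10 + 3, so a_1 = 1
10 = 3·3 + 1, so a_2 = 3
3 = 3·1 + 0, so a_3 = 3

[-4; 1, 3, 3]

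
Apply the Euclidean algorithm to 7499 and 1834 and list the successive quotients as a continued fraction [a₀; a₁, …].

⌊7499/1834⌋ = 4, remainder 163
⌊1834/163⌋ = 11, remainder 41
⌊163/41⌋ = 3, remainder 40
⌊41/40⌋ = 1, remainder 1
⌊40/1⌋ = 40, remainder 0

[4; 11, 3, 1, 40]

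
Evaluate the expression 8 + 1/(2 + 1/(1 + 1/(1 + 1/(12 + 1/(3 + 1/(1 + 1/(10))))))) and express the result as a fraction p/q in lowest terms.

23209/2764

a_0 = 8: 8/1
a_1 = 2: 17/2
a_2 = 1: 25/3
a_3 = 1: 42/5
a_4 = 12: 529/63
a_5 = 3: 1629/194
a_6 = 1: 2158/257
a_7 = 10: 23209/2764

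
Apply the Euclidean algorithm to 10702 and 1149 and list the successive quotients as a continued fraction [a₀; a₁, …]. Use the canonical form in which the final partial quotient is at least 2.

10702 = 9·1149 + 361, so a_0 = 9
1149 = 3·361 + 66, so a_1 = 3
361 = 5·66 + 31, so a_2 = 5
66 = 2·31 + 4, so a_3 = 2
31 = 7·4 + 3, so a_4 = 7
4 = 1·3 + 1, so a_5 = 1
3 = 3·1 + 0, so a_6 = 3

[9; 3, 5, 2, 7, 1, 3]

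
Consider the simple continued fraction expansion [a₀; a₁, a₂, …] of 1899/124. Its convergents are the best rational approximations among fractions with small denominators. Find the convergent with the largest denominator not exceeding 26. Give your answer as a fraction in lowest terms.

291/19

List convergents until the denominator exceeds the bound:
a_0 = 15: 15/1  (≤ bound)
a_1 = 3: 46/3  (≤ bound)
a_2 = 5: 245/16  (≤ bound)
a_3 = 1: 291/19  (≤ bound)
a_4 = 1: 536/35  (> 26, stop)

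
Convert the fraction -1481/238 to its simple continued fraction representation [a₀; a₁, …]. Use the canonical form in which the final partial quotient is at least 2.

Run the Euclidean algorithm, recording each quotient:
⌊-1481/238⌋ = -7, remainder 185
⌊238/185⌋ = 1, remainder 53
⌊185/53⌋ = 3, remainder 26
⌊53/26⌋ = 2, remainder 1
⌊26/1⌋ = 26, remainder 0

[-7; 1, 3, 2, 26]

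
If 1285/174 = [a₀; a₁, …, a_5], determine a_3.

1

1285 ÷ 174 → quotient 7, remainder 67
174 ÷ 67 → quotient 2, remainder 40
67 ÷ 40 → quotient 1, remainder 27
40 ÷ 27 → quotient 1, remainder 13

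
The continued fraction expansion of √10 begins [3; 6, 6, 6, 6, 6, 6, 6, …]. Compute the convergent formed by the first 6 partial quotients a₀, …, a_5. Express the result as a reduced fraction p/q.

Start with 6.
6 + 1/(6/1) = 6 + 1/6 = 37/6
6 + 1/(37/6) = 6 + 6/37 = 228/37
6 + 1/(228/37) = 6 + 37/228 = 1405/228
6 + 1/(1405/228) = 6 + 228/1405 = 8658/1405
3 + 1/(8658/1405) = 3 + 1405/8658 = 27379/8658

27379/8658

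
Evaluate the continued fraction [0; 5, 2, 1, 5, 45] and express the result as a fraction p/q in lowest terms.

768/4111

Start with 45.
5 + 1/(45/1) = 5 + 1/45 = 226/45
1 + 1/(226/45) = 1 + 45/226 = 271/226
2 + 1/(271/226) = 2 + 226/271 = 768/271
5 + 1/(768/271) = 5 + 271/768 = 4111/768
0 + 1/(4111/768) = 0 + 768/4111 = 768/4111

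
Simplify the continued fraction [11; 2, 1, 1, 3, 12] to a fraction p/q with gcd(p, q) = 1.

Build up convergents one term at a time:
a_0 = 11: 11/1
a_1 = 2: 23/2
a_2 = 1: 34/3
a_3 = 1: 57/5
a_4 = 3: 205/18
a_5 = 12: 2517/221

2517/221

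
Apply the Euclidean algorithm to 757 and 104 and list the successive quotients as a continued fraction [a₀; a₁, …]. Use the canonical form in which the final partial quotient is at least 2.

⌊757/104⌋ = 7, remainder 29
⌊104/29⌋ = 3, remainder 17
⌊29/17⌋ = 1, remainder 12
⌊17/12⌋ = 1, remainder 5
⌊12/5⌋ = 2, remainder 2
⌊5/2⌋ = 2, remainder 1
⌊2/1⌋ = 2, remainder 0

[7; 3, 1, 1, 2, 2, 2]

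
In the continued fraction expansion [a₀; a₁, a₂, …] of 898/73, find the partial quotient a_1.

⌊898/73⌋ = 12, remainder 22
⌊73/22⌋ = 3, remainder 7

3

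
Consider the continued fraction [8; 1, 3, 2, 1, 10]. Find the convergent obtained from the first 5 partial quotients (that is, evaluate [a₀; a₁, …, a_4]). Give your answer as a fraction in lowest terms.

Start with 1.
2 + 1/(1/1) = 2 + 1/1 = 3/1
3 + 1/(3/1) = 3 + 1/3 = 10/3
1 + 1/(10/3) = 1 + 3/10 = 13/10
8 + 1/(13/10) = 8 + 10/13 = 114/13

114/13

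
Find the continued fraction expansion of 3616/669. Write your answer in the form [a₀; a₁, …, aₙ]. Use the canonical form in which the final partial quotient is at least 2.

[5; 2, 2, 7, 2, 8]

3616 ÷ 669 → quotient 5, remainder 271
669 ÷ 271 → quotient 2, remainder 127
271 ÷ 127 → quotient 2, remainder 17
127 ÷ 17 → quotient 7, remainder 8
17 ÷ 8 → quotient 2, remainder 1
8 ÷ 1 → quotient 8, remainder 0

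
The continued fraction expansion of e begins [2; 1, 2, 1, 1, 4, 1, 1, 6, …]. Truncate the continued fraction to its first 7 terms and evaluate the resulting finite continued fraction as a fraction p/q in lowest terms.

Start with 1.
4 + 1/(1/1) = 4 + 1/1 = 5/1
1 + 1/(5/1) = 1 + 1/5 = 6/5
1 + 1/(6/5) = 1 + 5/6 = 11/6
2 + 1/(11/6) = 2 + 6/11 = 28/11
1 + 1/(28/11) = 1 + 11/28 = 39/28
2 + 1/(39/28) = 2 + 28/39 = 106/39

106/39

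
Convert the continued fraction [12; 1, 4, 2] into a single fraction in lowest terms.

141/11

Work from the innermost term outward:
Start with 2.
4 + 1/(2/1) = 4 + 1/2 = 9/2
1 + 1/(9/2) = 1 + 2/9 = 11/9
12 + 1/(11/9) = 12 + 9/11 = 141/11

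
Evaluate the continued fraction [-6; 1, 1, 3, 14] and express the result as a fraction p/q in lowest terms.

-543/100

a_0 = -6: -6/1
a_1 = 1: -5/1
a_2 = 1: -11/2
a_3 = 3: -38/7
a_4 = 14: -543/100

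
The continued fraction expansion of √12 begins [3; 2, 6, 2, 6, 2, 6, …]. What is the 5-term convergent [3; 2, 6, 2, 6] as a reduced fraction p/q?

627/181

Compute successive convergents:
a_0 = 3: 3/1
a_1 = 2: 7/2
a_2 = 6: 45/13
a_3 = 2: 97/28
a_4 = 6: 627/181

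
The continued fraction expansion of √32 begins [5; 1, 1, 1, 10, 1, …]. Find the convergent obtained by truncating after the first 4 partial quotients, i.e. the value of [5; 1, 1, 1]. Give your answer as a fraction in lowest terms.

17/3

Start with 1.
1 + 1/(1/1) = 1 + 1/1 = 2/1
1 + 1/(2/1) = 1 + 1/2 = 3/2
5 + 1/(3/2) = 5 + 2/3 = 17/3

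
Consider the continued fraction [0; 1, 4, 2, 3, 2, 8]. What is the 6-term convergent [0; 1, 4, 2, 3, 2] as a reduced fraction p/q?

Start with 2.
3 + 1/(2/1) = 3 + 1/2 = 7/2
2 + 1/(7/2) = 2 + 2/7 = 16/7
4 + 1/(16/7) = 4 + 7/16 = 71/16
1 + 1/(71/16) = 1 + 16/71 = 87/71
0 + 1/(87/71) = 0 + 71/87 = 71/87

71/87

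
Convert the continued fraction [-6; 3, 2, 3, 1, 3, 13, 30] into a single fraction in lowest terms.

Work from the innermost term outward:
Start with 30.
13 + 1/(30/1) = 13 + 1/30 = 391/30
3 + 1/(391/30) = 3 + 30/391 = 1203/391
1 + 1/(1203/391) = 1 + 391/1203 = 1594/1203
3 + 1/(1594/1203) = 3 + 1203/1594 = 5985/1594
2 + 1/(5985/1594) = 2 + 1594/5985 = 13564/5985
3 + 1/(13564/5985) = 3 + 5985/13564 = 46677/13564
-6 + 1/(46677/13564) = -6 + 13564/46677 = -266498/46677

-266498/46677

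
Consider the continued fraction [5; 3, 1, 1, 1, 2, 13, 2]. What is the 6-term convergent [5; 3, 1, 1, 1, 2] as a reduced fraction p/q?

153/29

Collapse the nested fraction from the inside out:
Start with 2.
1 + 1/(2/1) = 1 + 1/2 = 3/2
1 + 1/(3/2) = 1 + 2/3 = 5/3
1 + 1/(5/3) = 1 + 3/5 = 8/5
3 + 1/(8/5) = 3 + 5/8 = 29/8
5 + 1/(29/8) = 5 + 8/29 = 153/29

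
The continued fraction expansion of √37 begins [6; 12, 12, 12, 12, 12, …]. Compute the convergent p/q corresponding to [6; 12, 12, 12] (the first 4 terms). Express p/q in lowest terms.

10657/1752

Start with 12.
12 + 1/(12/1) = 12 + 1/12 = 145/12
12 + 1/(145/12) = 12 + 12/145 = 1752/145
6 + 1/(1752/145) = 6 + 145/1752 = 10657/1752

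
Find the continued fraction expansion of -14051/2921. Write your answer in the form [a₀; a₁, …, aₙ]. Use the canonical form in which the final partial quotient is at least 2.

Repeatedly divide and take the remainder:
⌊-14051/2921⌋ = -5, remainder 554
⌊2921/554⌋ = 5, remainder 151
⌊554/151⌋ = 3, remainder 101
⌊151/101⌋ = 1, remainder 50
⌊101/50⌋ = 2, remainder 1
⌊50/1⌋ = 50, remainder 0

[-5; 5, 3, 1, 2, 50]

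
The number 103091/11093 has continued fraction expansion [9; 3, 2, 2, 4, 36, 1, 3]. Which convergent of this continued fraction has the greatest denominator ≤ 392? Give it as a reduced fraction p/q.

697/75

List convergents until the denominator exceeds the bound:
a_0 = 9: 9/1  (≤ bound)
a_1 = 3: 28/3  (≤ bound)
a_2 = 2: 65/7  (≤ bound)
a_3 = 2: 158/17  (≤ bound)
a_4 = 4: 697/75  (≤ bound)
a_5 = 36: 25250/2717  (> 392, stop)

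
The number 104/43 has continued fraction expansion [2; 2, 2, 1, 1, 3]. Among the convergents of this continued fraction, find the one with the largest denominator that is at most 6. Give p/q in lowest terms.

12/5

a_0 = 2: 2/1  (≤ bound)
a_1 = 2: 5/2  (≤ bound)
a_2 = 2: 12/5  (≤ bound)
a_3 = 1: 17/7  (> 6, stop)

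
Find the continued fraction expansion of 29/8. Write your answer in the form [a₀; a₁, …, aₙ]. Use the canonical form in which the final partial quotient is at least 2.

[3; 1, 1, 1, 2]

29 = 3·8 + 5, so a_0 = 3
8 = 1·5 + 3, so a_1 = 1
5 = 1·3 + 2, so a_2 = 1
3 = 1·2 + 1, so a_3 = 1
2 = 2·1 + 0, so a_4 = 2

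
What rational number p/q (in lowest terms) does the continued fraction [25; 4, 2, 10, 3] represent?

Work from the innermost term outward:
Start with 3.
10 + 1/(3/1) = 10 + 1/3 = 31/3
2 + 1/(31/3) = 2 + 3/31 = 65/31
4 + 1/(65/31) = 4 + 31/65 = 291/65
25 + 1/(291/65) = 25 + 65/291 = 7340/291

7340/291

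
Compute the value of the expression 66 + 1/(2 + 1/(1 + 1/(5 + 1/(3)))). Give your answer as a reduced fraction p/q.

3583/54

a_0 = 66: 66/1
a_1 = 2: 133/2
a_2 = 1: 199/3
a_3 = 5: 1128/17
a_4 = 3: 3583/54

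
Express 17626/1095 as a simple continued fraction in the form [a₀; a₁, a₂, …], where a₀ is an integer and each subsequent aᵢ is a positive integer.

[16; 10, 3, 35]

17626 ÷ 1095 → quotient 16, remainder 106
1095 ÷ 106 → quotient 10, remainder 35
106 ÷ 35 → quotient 3, remainder 1
35 ÷ 1 → quotient 35, remainder 0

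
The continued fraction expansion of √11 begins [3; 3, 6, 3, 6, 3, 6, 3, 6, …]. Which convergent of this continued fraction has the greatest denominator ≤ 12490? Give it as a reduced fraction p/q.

List convergents until the denominator exceeds the bound:
a_0 = 3: 3/1  (≤ bound)
a_1 = 3: 10/3  (≤ bound)
a_2 = 6: 63/19  (≤ bound)
a_3 = 3: 199/60  (≤ bound)
a_4 = 6: 1257/379  (≤ bound)
a_5 = 3: 3970/1197  (≤ bound)
a_6 = 6: 25077/7561  (≤ bound)
a_7 = 3: 79201/23880  (> 12490, stop)

25077/7561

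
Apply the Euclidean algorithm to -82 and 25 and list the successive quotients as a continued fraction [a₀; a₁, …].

[-4; 1, 2, 1, 1, 3]

-82 ÷ 25 → quotient -4, remainder 18
25 ÷ 18 → quotient 1, remainder 7
18 ÷ 7 → quotient 2, remainder 4
7 ÷ 4 → quotient 1, remainder 3
4 ÷ 3 → quotient 1, remainder 1
3 ÷ 1 → quotient 3, remainder 0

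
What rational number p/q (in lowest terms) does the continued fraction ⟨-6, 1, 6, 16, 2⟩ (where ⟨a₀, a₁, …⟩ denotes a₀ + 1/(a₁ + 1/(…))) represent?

a_0 = -6: -6/1
a_1 = 1: -5/1
a_2 = 6: -36/7
a_3 = 16: -581/113
a_4 = 2: -1198/233

-1198/233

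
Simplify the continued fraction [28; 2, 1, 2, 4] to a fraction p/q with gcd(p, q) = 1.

993/35

Collapse the nested fraction from the inside out:
Start with 4.
2 + 1/(4/1) = 2 + 1/4 = 9/4
1 + 1/(9/4) = 1 + 4/9 = 13/9
2 + 1/(13/9) = 2 + 9/13 = 35/13
28 + 1/(35/13) = 28 + 13/35 = 993/35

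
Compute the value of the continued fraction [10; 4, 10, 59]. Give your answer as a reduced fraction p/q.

24821/2423

Use the convergent recurrence hₖ = aₖ·hₖ₋₁ + hₖ₋₂ (and likewise for the denominators kₖ):
a_0 = 10: 10/1
a_1 = 4: 41/4
a_2 = 10: 420/41
a_3 = 59: 24821/2423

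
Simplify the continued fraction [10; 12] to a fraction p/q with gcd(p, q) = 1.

Starting at the tail and folding back:
Start with 12.
10 + 1/(12/1) = 10 + 1/12 = 121/12

121/12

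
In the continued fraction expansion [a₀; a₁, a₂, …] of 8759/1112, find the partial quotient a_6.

Apply division with remainder until the remainder is 0:
8759 = 7·1112 + 975, so a_0 = 7
1112 = 1·975 + 137, so a_1 = 1
975 = 7·137 + 16, so a_2 = 7
137 = 8·16 + 9, so a_3 = 8
16 = 1·9 + 7, so a_4 = 1
9 = 1·7 + 2, so a_5 = 1
7 = 3·2 + 1, so a_6 = 3

3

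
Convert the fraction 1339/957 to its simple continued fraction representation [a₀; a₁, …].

Apply division with remainder until the remainder is 0:
⌊1339/957⌋ = 1, remainder 382
⌊957/382⌋ = 2, remainder 193
⌊382/193⌋ = 1, remainder 189
⌊193/189⌋ = 1, remainder 4
⌊189/4⌋ = 47, remainder 1
⌊4/1⌋ = 4, remainder 0

[1; 2, 1, 1, 47, 4]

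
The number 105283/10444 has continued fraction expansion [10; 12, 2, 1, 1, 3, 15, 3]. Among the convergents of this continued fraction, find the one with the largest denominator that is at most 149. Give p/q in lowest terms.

625/62

List convergents until the denominator exceeds the bound:
a_0 = 10: 10/1  (≤ bound)
a_1 = 12: 121/12  (≤ bound)
a_2 = 2: 252/25  (≤ bound)
a_3 = 1: 373/37  (≤ bound)
a_4 = 1: 625/62  (≤ bound)
a_5 = 3: 2248/223  (> 149, stop)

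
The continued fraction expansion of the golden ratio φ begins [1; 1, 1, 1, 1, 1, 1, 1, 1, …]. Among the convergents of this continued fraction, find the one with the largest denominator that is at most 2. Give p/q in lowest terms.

a_0 = 1: 1/1  (≤ bound)
a_1 = 1: 2/1  (≤ bound)
a_2 = 1: 3/2  (≤ bound)
a_3 = 1: 5/3  (> 2, stop)

3/2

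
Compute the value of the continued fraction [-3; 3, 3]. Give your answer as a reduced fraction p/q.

-27/10

a_0 = -3: -3/1
a_1 = 3: -8/3
a_2 = 3: -27/10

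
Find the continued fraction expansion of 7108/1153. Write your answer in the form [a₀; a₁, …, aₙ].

⌊7108/1153⌋ = 6, remainder 190
⌊1153/190⌋ = 6, remainder 13
⌊190/13⌋ = 14, remainder 8
⌊13/8⌋ = 1, remainder 5
⌊8/5⌋ = 1, remainder 3
⌊5/3⌋ = 1, remainder 2
⌊3/2⌋ = 1, remainder 1
⌊2/1⌋ = 2, remainder 0

[6; 6, 14, 1, 1, 1, 1, 2]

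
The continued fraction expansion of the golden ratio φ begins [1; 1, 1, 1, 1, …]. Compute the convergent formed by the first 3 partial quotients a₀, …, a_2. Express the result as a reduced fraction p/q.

Work from the innermost term outward:
Start with 1.
1 + 1/(1/1) = 1 + 1/1 = 2/1
1 + 1/(2/1) = 1 + 1/2 = 3/2

3/2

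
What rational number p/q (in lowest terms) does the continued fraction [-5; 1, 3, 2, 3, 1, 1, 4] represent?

a_0 = -5: -5/1
a_1 = 1: -4/1
a_2 = 3: -17/4
a_3 = 2: -38/9
a_4 = 3: -131/31
a_5 = 1: -169/40
a_6 = 1: -300/71
a_7 = 4: -1369/324

-1369/324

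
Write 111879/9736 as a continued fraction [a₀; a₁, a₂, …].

Run the Euclidean algorithm, recording each quotient:
111879 = 11·9736 + 4783, so a_0 = 11
9736 = 2·4783 + 170, so a_1 = 2
4783 = 28·170 + 23, so a_2 = 28
170 = 7·23 + 9, so a_3 = 7
23 = 2·9 + 5, so a_4 = 2
9 = 1·5 + 4, so a_5 = 1
5 = 1·4 + 1, so a_6 = 1
4 = 4·1 + 0, so a_7 = 4

[11; 2, 28, 7, 2, 1, 1, 4]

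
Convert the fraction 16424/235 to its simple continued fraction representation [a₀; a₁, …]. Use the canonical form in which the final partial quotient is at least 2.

16424 = 69·235 + 209, so a_0 = 69
235 = 1·209 + 26, so a_1 = 1
209 = 8·26 + 1, so a_2 = 8
26 = 26·1 + 0, so a_3 = 26

[69; 1, 8, 26]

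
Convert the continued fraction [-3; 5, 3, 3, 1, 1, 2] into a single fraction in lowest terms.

-880/313

Start with 2.
1 + 1/(2/1) = 1 + 1/2 = 3/2
1 + 1/(3/2) = 1 + 2/3 = 5/3
3 + 1/(5/3) = 3 + 3/5 = 18/5
3 + 1/(18/5) = 3 + 5/18 = 59/18
5 + 1/(59/18) = 5 + 18/59 = 313/59
-3 + 1/(313/59) = -3 + 59/313 = -880/313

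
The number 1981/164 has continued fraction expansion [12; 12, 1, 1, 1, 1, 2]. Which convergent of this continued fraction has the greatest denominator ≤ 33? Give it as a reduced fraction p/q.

a_0 = 12: 12/1  (≤ bound)
a_1 = 12: 145/12  (≤ bound)
a_2 = 1: 157/13  (≤ bound)
a_3 = 1: 302/25  (≤ bound)
a_4 = 1: 459/38  (> 33, stop)

302/25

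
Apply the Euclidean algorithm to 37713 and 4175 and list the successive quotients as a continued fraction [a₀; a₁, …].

[9; 30, 3, 1, 16, 2]

37713 = 9·4175 + 138, so a_0 = 9
4175 = 30·138 + 35, so a_1 = 30
138 = 3·35 + 33, so a_2 = 3
35 = 1·33 + 2, so a_3 = 1
33 = 16·2 + 1, so a_4 = 16
2 = 2·1 + 0, so a_5 = 2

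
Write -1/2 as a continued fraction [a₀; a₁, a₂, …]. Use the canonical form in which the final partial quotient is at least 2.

[-1; 2]

-1 = -1·2 + 1, so a_0 = -1
2 = 2·1 + 0, so a_1 = 2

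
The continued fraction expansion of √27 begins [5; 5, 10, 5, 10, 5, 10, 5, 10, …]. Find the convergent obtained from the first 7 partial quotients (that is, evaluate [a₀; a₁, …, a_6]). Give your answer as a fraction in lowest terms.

716035/137801

Use the convergent recurrence hₖ = aₖ·hₖ₋₁ + hₖ₋₂ (and likewise for the denominators kₖ):
a_0 = 5: 5/1
a_1 = 5: 26/5
a_2 = 10: 265/51
a_3 = 5: 1351/260
a_4 = 10: 13775/2651
a_5 = 5: 70226/13515
a_6 = 10: 716035/137801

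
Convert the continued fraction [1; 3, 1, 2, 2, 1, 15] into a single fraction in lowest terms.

a_0 = 1: 1/1
a_1 = 3: 4/3
a_2 = 1: 5/4
a_3 = 2: 14/11
a_4 = 2: 33/26
a_5 = 1: 47/37
a_6 = 15: 738/581

738/581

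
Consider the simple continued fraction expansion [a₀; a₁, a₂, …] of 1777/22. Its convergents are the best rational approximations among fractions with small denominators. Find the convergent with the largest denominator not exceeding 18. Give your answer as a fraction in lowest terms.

727/9

a_0 = 80: 80/1  (≤ bound)
a_1 = 1: 81/1  (≤ bound)
a_2 = 3: 323/4  (≤ bound)
a_3 = 2: 727/9  (≤ bound)
a_4 = 2: 1777/22  (> 18, stop)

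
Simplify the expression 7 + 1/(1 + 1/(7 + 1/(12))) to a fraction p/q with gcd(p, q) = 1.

764/97

Build up convergents one term at a time:
a_0 = 7: 7/1
a_1 = 1: 8/1
a_2 = 7: 63/8
a_3 = 12: 764/97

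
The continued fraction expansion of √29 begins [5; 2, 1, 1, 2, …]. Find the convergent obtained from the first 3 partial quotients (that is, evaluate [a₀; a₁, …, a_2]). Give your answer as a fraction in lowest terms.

16/3

Collapse the nested fraction from the inside out:
Start with 1.
2 + 1/(1/1) = 2 + 1/1 = 3/1
5 + 1/(3/1) = 5 + 1/3 = 16/3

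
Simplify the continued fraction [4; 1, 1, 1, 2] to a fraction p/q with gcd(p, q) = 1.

37/8

a_0 = 4: 4/1
a_1 = 1: 5/1
a_2 = 1: 9/2
a_3 = 1: 14/3
a_4 = 2: 37/8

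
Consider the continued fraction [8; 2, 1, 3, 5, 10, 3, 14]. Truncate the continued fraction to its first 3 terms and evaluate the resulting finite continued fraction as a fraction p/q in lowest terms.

Starting at the tail and folding back:
Start with 1.
2 + 1/(1/1) = 2 + 1/1 = 3/1
8 + 1/(3/1) = 8 + 1/3 = 25/3

25/3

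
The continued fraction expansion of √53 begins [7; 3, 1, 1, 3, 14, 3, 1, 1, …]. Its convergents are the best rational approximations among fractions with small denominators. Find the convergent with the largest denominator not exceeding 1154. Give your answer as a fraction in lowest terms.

a_0 = 7: 7/1  (≤ bound)
a_1 = 3: 22/3  (≤ bound)
a_2 = 1: 29/4  (≤ bound)
a_3 = 1: 51/7  (≤ bound)
a_4 = 3: 182/25  (≤ bound)
a_5 = 14: 2599/357  (≤ bound)
a_6 = 3: 7979/1096  (≤ bound)
a_7 = 1: 10578/1453  (> 1154, stop)

7979/1096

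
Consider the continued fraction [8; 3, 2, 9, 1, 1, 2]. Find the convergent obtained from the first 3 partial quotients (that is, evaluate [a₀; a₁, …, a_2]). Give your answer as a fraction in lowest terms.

58/7

Build up convergents one term at a time:
a_0 = 8: 8/1
a_1 = 3: 25/3
a_2 = 2: 58/7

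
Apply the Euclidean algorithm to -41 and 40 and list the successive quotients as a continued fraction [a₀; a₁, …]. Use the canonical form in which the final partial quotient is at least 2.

[-2; 1, 39]

Apply division with remainder until the remainder is 0:
-41 ÷ 40 → quotient -2, remainder 39
40 ÷ 39 → quotient 1, remainder 1
39 ÷ 1 → quotient 39, remainder 0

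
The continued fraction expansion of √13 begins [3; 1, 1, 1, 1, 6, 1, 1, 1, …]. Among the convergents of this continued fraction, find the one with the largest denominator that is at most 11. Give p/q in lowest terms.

18/5

List convergents until the denominator exceeds the bound:
a_0 = 3: 3/1  (≤ bound)
a_1 = 1: 4/1  (≤ bound)
a_2 = 1: 7/2  (≤ bound)
a_3 = 1: 11/3  (≤ bound)
a_4 = 1: 18/5  (≤ bound)
a_5 = 6: 119/33  (> 11, stop)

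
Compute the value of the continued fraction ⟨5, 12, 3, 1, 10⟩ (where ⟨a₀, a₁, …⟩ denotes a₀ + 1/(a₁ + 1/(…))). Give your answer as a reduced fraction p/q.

2678/527

Compute successive convergents:
a_0 = 5: 5/1
a_1 = 12: 61/12
a_2 = 3: 188/37
a_3 = 1: 249/49
a_4 = 10: 2678/527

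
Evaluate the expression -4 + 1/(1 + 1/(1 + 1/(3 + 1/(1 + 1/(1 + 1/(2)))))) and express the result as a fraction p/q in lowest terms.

-141/41

Collapse the nested fraction from the inside out:
Start with 2.
1 + 1/(2/1) = 1 + 1/2 = 3/2
1 + 1/(3/2) = 1 + 2/3 = 5/3
3 + 1/(5/3) = 3 + 3/5 = 18/5
1 + 1/(18/5) = 1 + 5/18 = 23/18
1 + 1/(23/18) = 1 + 18/23 = 41/23
-4 + 1/(41/23) = -4 + 23/41 = -141/41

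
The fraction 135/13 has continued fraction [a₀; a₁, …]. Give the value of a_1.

2

Apply division with remainder until the remainder is 0:
135 ÷ 13 → quotient 10, remainder 5
13 ÷ 5 → quotient 2, remainder 3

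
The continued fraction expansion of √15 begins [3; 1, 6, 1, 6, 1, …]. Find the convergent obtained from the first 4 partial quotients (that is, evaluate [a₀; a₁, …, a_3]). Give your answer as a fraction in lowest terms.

Start with 1.
6 + 1/(1/1) = 6 + 1/1 = 7/1
1 + 1/(7/1) = 1 + 1/7 = 8/7
3 + 1/(8/7) = 3 + 7/8 = 31/8

31/8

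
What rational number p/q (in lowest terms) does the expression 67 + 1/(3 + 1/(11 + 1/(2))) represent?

Start with 2.
11 + 1/(2/1) = 11 + 1/2 = 23/2
3 + 1/(23/2) = 3 + 2/23 = 71/23
67 + 1/(71/23) = 67 + 23/71 = 4780/71

4780/71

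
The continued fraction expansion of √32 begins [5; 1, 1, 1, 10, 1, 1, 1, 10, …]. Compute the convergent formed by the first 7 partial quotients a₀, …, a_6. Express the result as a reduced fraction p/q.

Starting at the tail and folding back:
Start with 1.
1 + 1/(1/1) = 1 + 1/1 = 2/1
10 + 1/(2/1) = 10 + 1/2 = 21/2
1 + 1/(21/2) = 1 + 2/21 = 23/21
1 + 1/(23/21) = 1 + 21/23 = 44/23
1 + 1/(44/23) = 1 + 23/44 = 67/44
5 + 1/(67/44) = 5 + 44/67 = 379/67

379/67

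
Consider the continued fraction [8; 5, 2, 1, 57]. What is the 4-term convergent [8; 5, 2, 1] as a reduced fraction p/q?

131/16

a_0 = 8: 8/1
a_1 = 5: 41/5
a_2 = 2: 90/11
a_3 = 1: 131/16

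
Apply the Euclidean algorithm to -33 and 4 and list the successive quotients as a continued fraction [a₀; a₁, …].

Repeatedly divide and take the remainder:
-33 ÷ 4 → quotient -9, remainder 3
4 ÷ 3 → quotient 1, remainder 1
3 ÷ 1 → quotient 3, remainder 0

[-9; 1, 3]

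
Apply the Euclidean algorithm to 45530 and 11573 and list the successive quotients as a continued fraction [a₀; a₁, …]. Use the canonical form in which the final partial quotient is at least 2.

45530 ÷ 11573 → quotient 3, remainder 10811
11573 ÷ 10811 → quotient 1, remainder 762
10811 ÷ 762 → quotient 14, remainder 143
762 ÷ 143 → quotient 5, remainder 47
143 ÷ 47 → quotient 3, remainder 2
47 ÷ 2 → quotient 23, remainder 1
2 ÷ 1 → quotient 2, remainder 0

[3; 1, 14, 5, 3, 23, 2]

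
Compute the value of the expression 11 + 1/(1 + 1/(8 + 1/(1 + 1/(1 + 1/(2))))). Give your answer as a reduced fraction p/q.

571/48

Start with 2.
1 + 1/(2/1) = 1 + 1/2 = 3/2
1 + 1/(3/2) = 1 + 2/3 = 5/3
8 + 1/(5/3) = 8 + 3/5 = 43/5
1 + 1/(43/5) = 1 + 5/43 = 48/43
11 + 1/(48/43) = 11 + 43/48 = 571/48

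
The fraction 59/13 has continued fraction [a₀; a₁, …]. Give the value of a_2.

1

Repeatedly divide and take the remainder:
59 ÷ 13 → quotient 4, remainder 7
13 ÷ 7 → quotient 1, remainder 6
7 ÷ 6 → quotient 1, remainder 1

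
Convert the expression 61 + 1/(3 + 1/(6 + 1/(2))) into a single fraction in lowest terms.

2514/41

a_0 = 61: 61/1
a_1 = 3: 184/3
a_2 = 6: 1165/19
a_3 = 2: 2514/41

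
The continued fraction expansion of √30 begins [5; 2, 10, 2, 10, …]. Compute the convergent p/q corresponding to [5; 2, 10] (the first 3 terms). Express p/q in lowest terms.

115/21

a_0 = 5: 5/1
a_1 = 2: 11/2
a_2 = 10: 115/21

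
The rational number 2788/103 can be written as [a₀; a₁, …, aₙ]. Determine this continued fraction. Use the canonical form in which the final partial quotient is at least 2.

Apply division with remainder until the remainder is 0:
⌊2788/103⌋ = 27, remainder 7
⌊103/7⌋ = 14, remainder 5
⌊7/5⌋ = 1, remainder 2
⌊5/2⌋ = 2, remainder 1
⌊2/1⌋ = 2, remainder 0

[27; 14, 1, 2, 2]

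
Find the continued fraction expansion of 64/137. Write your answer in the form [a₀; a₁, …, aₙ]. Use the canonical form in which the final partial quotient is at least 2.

64 ÷ 137 → quotient 0, remainder 64
137 ÷ 64 → quotient 2, remainder 9
64 ÷ 9 → quotient 7, remainder 1
9 ÷ 1 → quotient 9, remainder 0

[0; 2, 7, 9]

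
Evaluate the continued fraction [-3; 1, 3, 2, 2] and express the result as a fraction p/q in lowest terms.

-49/22

Start with 2.
2 + 1/(2/1) = 2 + 1/2 = 5/2
3 + 1/(5/2) = 3 + 2/5 = 17/5
1 + 1/(17/5) = 1 + 5/17 = 22/17
-3 + 1/(22/17) = -3 + 17/22 = -49/22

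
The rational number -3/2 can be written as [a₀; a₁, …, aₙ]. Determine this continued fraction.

-3 = -2·2 + 1, so a_0 = -2
2 = 2·1 + 0, so a_1 = 2

[-2; 2]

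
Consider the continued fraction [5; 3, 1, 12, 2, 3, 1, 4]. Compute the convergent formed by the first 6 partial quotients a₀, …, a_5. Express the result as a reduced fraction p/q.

1939/369

Start with 3.
2 + 1/(3/1) = 2 + 1/3 = 7/3
12 + 1/(7/3) = 12 + 3/7 = 87/7
1 + 1/(87/7) = 1 + 7/87 = 94/87
3 + 1/(94/87) = 3 + 87/94 = 369/94
5 + 1/(369/94) = 5 + 94/369 = 1939/369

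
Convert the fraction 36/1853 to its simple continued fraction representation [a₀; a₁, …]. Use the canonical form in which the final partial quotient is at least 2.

[0; 51, 2, 8, 2]

36 = 0·1853 + 36, so a_0 = 0
1853 = 51·36 + 17, so a_1 = 51
36 = 2·17 + 2, so a_2 = 2
17 = 8·2 + 1, so a_3 = 8
2 = 2·1 + 0, so a_4 = 2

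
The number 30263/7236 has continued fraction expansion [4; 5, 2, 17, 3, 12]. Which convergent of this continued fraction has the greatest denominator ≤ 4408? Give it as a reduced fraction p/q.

2455/587

a_0 = 4: 4/1  (≤ bound)
a_1 = 5: 21/5  (≤ bound)
a_2 = 2: 46/11  (≤ bound)
a_3 = 17: 803/192  (≤ bound)
a_4 = 3: 2455/587  (≤ bound)
a_5 = 12: 30263/7236  (> 4408, stop)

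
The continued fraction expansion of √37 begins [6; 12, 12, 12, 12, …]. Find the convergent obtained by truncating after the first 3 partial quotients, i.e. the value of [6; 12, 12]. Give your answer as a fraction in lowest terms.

Use the convergent recurrence hₖ = aₖ·hₖ₋₁ + hₖ₋₂ (and likewise for the denominators kₖ):
a_0 = 6: 6/1
a_1 = 12: 73/12
a_2 = 12: 882/145

882/145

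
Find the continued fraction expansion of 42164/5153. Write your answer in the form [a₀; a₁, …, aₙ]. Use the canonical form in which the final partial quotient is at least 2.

[8; 5, 2, 13, 3, 11]

42164 ÷ 5153 → quotient 8, remainder 940
5153 ÷ 940 → quotient 5, remainder 453
940 ÷ 453 → quotient 2, remainder 34
453 ÷ 34 → quotient 13, remainder 11
34 ÷ 11 → quotient 3, remainder 1
11 ÷ 1 → quotient 11, remainder 0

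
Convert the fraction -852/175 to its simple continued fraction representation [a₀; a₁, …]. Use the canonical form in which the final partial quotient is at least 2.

[-5; 7, 1, 1, 1, 1, 4]

Run the Euclidean algorithm, recording each quotient:
-852 ÷ 175 → quotient -5, remainder 23
175 ÷ 23 → quotient 7, remainder 14
23 ÷ 14 → quotient 1, remainder 9
14 ÷ 9 → quotient 1, remainder 5
9 ÷ 5 → quotient 1, remainder 4
5 ÷ 4 → quotient 1, remainder 1
4 ÷ 1 → quotient 4, remainder 0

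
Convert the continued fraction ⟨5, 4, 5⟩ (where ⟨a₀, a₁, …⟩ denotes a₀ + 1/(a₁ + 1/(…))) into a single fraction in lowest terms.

a_0 = 5: 5/1
a_1 = 4: 21/4
a_2 = 5: 110/21

110/21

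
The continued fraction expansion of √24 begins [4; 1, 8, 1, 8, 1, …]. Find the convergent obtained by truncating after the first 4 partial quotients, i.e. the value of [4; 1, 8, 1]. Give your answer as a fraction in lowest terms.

49/10

Start with 1.
8 + 1/(1/1) = 8 + 1/1 = 9/1
1 + 1/(9/1) = 1 + 1/9 = 10/9
4 + 1/(10/9) = 4 + 9/10 = 49/10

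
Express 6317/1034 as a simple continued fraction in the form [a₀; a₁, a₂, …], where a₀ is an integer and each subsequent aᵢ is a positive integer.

[6; 9, 6, 1, 1, 1, 5]

6317 = 6·1034 + 113, so a_0 = 6
1034 = 9·113 + 17, so a_1 = 9
113 = 6·17 + 11, so a_2 = 6
17 = 1·11 + 6, so a_3 = 1
11 = 1·6 + 5, so a_4 = 1
6 = 1·5 + 1, so a_5 = 1
5 = 5·1 + 0, so a_6 = 5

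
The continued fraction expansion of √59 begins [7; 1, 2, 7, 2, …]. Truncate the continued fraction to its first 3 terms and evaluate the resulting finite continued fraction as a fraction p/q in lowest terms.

Use the convergent recurrence hₖ = aₖ·hₖ₋₁ + hₖ₋₂ (and likewise for the denominators kₖ):
a_0 = 7: 7/1
a_1 = 1: 8/1
a_2 = 2: 23/3

23/3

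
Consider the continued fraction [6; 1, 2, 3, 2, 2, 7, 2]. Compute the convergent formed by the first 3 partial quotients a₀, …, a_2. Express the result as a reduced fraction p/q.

20/3

Work from the innermost term outward:
Start with 2.
1 + 1/(2/1) = 1 + 1/2 = 3/2
6 + 1/(3/2) = 6 + 2/3 = 20/3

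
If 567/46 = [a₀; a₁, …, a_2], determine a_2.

⌊567/46⌋ = 12, remainder 15
⌊46/15⌋ = 3, remainder 1
⌊15/1⌋ = 15, remainder 0

15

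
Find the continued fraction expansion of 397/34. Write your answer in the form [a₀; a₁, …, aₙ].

[11; 1, 2, 11]

⌊397/34⌋ = 11, remainder 23
⌊34/23⌋ = 1, remainder 11
⌊23/11⌋ = 2, remainder 1
⌊11/1⌋ = 11, remainder 0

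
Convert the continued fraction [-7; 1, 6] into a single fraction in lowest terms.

Build up convergents one term at a time:
a_0 = -7: -7/1
a_1 = 1: -6/1
a_2 = 6: -43/7

-43/7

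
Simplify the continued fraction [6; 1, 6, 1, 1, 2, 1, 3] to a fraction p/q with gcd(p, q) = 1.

1353/197

Starting at the tail and folding back:
Start with 3.
1 + 1/(3/1) = 1 + 1/3 = 4/3
2 + 1/(4/3) = 2 + 3/4 = 11/4
1 + 1/(11/4) = 1 + 4/11 = 15/11
1 + 1/(15/11) = 1 + 11/15 = 26/15
6 + 1/(26/15) = 6 + 15/26 = 171/26
1 + 1/(171/26) = 1 + 26/171 = 197/171
6 + 1/(197/171) = 6 + 171/197 = 1353/197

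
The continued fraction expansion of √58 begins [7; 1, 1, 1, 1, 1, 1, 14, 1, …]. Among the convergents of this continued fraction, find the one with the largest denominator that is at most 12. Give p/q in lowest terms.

61/8

a_0 = 7: 7/1  (≤ bound)
a_1 = 1: 8/1  (≤ bound)
a_2 = 1: 15/2  (≤ bound)
a_3 = 1: 23/3  (≤ bound)
a_4 = 1: 38/5  (≤ bound)
a_5 = 1: 61/8  (≤ bound)
a_6 = 1: 99/13  (> 12, stop)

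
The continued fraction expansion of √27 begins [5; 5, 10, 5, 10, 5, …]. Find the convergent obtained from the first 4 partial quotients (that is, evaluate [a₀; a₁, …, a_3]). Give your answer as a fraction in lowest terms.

1351/260

Start with 5.
10 + 1/(5/1) = 10 + 1/5 = 51/5
5 + 1/(51/5) = 5 + 5/51 = 260/51
5 + 1/(260/51) = 5 + 51/260 = 1351/260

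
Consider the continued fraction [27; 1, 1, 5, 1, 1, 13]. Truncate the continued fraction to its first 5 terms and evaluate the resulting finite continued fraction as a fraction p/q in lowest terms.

358/13

Compute successive convergents:
a_0 = 27: 27/1
a_1 = 1: 28/1
a_2 = 1: 55/2
a_3 = 5: 303/11
a_4 = 1: 358/13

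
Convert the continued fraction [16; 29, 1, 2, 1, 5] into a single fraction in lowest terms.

10967/684

Build up convergents one term at a time:
a_0 = 16: 16/1
a_1 = 29: 465/29
a_2 = 1: 481/30
a_3 = 2: 1427/89
a_4 = 1: 1908/119
a_5 = 5: 10967/684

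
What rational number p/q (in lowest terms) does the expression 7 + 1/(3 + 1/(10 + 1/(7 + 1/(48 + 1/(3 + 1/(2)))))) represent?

546107/74577

Work from the innermost term outward:
Start with 2.
3 + 1/(2/1) = 3 + 1/2 = 7/2
48 + 1/(7/2) = 48 + 2/7 = 338/7
7 + 1/(338/7) = 7 + 7/338 = 2373/338
10 + 1/(2373/338) = 10 + 338/2373 = 24068/2373
3 + 1/(24068/2373) = 3 + 2373/24068 = 74577/24068
7 + 1/(74577/24068) = 7 + 24068/74577 = 546107/74577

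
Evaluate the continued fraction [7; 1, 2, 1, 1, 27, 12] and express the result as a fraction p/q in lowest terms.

Work from the innermost term outward:
Start with 12.
27 + 1/(12/1) = 27 + 1/12 = 325/12
1 + 1/(325/12) = 1 + 12/325 = 337/325
1 + 1/(337/325) = 1 + 325/337 = 662/337
2 + 1/(662/337) = 2 + 337/662 = 1661/662
1 + 1/(1661/662) = 1 + 662/1661 = 2323/1661
7 + 1/(2323/1661) = 7 + 1661/2323 = 17922/2323

17922/2323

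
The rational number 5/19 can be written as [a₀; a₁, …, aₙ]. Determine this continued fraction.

Run the Euclidean algorithm, recording each quotient:
5 = 0·19 + 5, so a_0 = 0
19 = 3·5 + 4, so a_1 = 3
5 = 1·4 + 1, so a_2 = 1
4 = 4·1 + 0, so a_3 = 4

[0; 3, 1, 4]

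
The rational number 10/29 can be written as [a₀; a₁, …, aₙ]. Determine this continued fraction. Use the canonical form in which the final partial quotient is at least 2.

Repeatedly divide and take the remainder:
10 ÷ 29 → quotient 0, remainder 10
29 ÷ 10 → quotient 2, remainder 9
10 ÷ 9 → quotient 1, remainder 1
9 ÷ 1 → quotient 9, remainder 0

[0; 2, 1, 9]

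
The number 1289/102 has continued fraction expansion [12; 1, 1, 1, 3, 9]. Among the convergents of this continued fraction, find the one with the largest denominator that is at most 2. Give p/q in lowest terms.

a_0 = 12: 12/1  (≤ bound)
a_1 = 1: 13/1  (≤ bound)
a_2 = 1: 25/2  (≤ bound)
a_3 = 1: 38/3  (> 2, stop)

25/2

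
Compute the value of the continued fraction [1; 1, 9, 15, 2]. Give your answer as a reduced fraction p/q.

Start with 2.
15 + 1/(2/1) = 15 + 1/2 = 31/2
9 + 1/(31/2) = 9 + 2/31 = 281/31
1 + 1/(281/31) = 1 + 31/281 = 312/281
1 + 1/(312/281) = 1 + 281/312 = 593/312

593/312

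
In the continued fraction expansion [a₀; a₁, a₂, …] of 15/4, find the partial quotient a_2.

3

⌊15/4⌋ = 3, remainder 3
⌊4/3⌋ = 1, remainder 1
⌊3/1⌋ = 3, remainder 0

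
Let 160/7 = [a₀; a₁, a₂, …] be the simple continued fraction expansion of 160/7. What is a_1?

1

160 = 22·7 + 6, so a_0 = 22
7 = 1·6 + 1, so a_1 = 1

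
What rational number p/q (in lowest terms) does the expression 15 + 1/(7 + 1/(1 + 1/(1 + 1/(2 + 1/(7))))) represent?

4252/281

a_0 = 15: 15/1
a_1 = 7: 106/7
a_2 = 1: 121/8
a_3 = 1: 227/15
a_4 = 2: 575/38
a_5 = 7: 4252/281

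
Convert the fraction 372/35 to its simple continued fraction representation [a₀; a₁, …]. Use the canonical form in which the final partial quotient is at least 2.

372 ÷ 35 → quotient 10, remainder 22
35 ÷ 22 → quotient 1, remainder 13
22 ÷ 13 → quotient 1, remainder 9
13 ÷ 9 → quotient 1, remainder 4
9 ÷ 4 → quotient 2, remainder 1
4 ÷ 1 → quotient 4, remainder 0

[10; 1, 1, 1, 2, 4]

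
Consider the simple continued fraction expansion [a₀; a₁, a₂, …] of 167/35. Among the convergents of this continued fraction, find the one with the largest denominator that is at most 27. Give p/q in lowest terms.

List convergents until the denominator exceeds the bound:
a_0 = 4: 4/1  (≤ bound)
a_1 = 1: 5/1  (≤ bound)
a_2 = 3: 19/4  (≤ bound)
a_3 = 2: 43/9  (≤ bound)
a_4 = 1: 62/13  (≤ bound)
a_5 = 2: 167/35  (> 27, stop)

62/13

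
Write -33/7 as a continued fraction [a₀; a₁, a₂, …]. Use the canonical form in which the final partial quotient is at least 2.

Apply division with remainder until the remainder is 0:
⌊-33/7⌋ = -5, remainder 2
⌊7/2⌋ = 3, remainder 1
⌊2/1⌋ = 2, remainder 0

[-5; 3, 2]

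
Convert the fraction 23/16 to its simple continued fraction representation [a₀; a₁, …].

[1; 2, 3, 2]

⌊23/16⌋ = 1, remainder 7
⌊16/7⌋ = 2, remainder 2
⌊7/2⌋ = 3, remainder 1
⌊2/1⌋ = 2, remainder 0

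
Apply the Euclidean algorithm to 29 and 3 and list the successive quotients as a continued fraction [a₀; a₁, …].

29 = 9·3 + 2, so a_0 = 9
3 = 1·2 + 1, so a_1 = 1
2 = 2·1 + 0, so a_2 = 2

[9; 1, 2]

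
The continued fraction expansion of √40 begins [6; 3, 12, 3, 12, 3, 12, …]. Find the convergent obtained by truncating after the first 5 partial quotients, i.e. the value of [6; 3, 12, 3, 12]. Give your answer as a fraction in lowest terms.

8886/1405

Work from the innermost term outward:
Start with 12.
3 + 1/(12/1) = 3 + 1/12 = 37/12
12 + 1/(37/12) = 12 + 12/37 = 456/37
3 + 1/(456/37) = 3 + 37/456 = 1405/456
6 + 1/(1405/456) = 6 + 456/1405 = 8886/1405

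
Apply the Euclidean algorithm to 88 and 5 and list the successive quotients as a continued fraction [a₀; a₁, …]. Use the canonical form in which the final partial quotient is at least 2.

[17; 1, 1, 2]

88 = 17·5 + 3, so a_0 = 17
5 = 1·3 + 2, so a_1 = 1
3 = 1·2 + 1, so a_2 = 1
2 = 2·1 + 0, so a_3 = 2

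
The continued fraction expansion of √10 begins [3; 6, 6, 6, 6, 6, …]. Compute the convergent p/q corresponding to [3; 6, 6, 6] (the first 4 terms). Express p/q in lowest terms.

Use the convergent recurrence hₖ = aₖ·hₖ₋₁ + hₖ₋₂ (and likewise for the denominators kₖ):
a_0 = 3: 3/1
a_1 = 6: 19/6
a_2 = 6: 117/37
a_3 = 6: 721/228

721/228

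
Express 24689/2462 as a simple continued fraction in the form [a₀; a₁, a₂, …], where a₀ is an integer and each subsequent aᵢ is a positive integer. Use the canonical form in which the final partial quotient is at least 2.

24689 ÷ 2462 → quotient 10, remainder 69
2462 ÷ 69 → quotient 35, remainder 47
69 ÷ 47 → quotient 1, remainder 22
47 ÷ 22 → quotient 2, remainder 3
22 ÷ 3 → quotient 7, remainder 1
3 ÷ 1 → quotient 3, remainder 0

[10; 35, 1, 2, 7, 3]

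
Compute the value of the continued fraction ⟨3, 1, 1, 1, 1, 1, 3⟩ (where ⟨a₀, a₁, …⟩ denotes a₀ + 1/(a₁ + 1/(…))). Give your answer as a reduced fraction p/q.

a_0 = 3: 3/1
a_1 = 1: 4/1
a_2 = 1: 7/2
a_3 = 1: 11/3
a_4 = 1: 18/5
a_5 = 1: 29/8
a_6 = 3: 105/29

105/29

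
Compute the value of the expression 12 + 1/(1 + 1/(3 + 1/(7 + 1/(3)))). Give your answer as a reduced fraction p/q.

Start with 3.
7 + 1/(3/1) = 7 + 1/3 = 22/3
3 + 1/(22/3) = 3 + 3/22 = 69/22
1 + 1/(69/22) = 1 + 22/69 = 91/69
12 + 1/(91/69) = 12 + 69/91 = 1161/91

1161/91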